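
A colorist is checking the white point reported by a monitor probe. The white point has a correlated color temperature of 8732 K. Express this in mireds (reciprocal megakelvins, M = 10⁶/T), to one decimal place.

M = 10⁶ / 8732 = 114.521 → 114.5 mireds.

114.5 mireds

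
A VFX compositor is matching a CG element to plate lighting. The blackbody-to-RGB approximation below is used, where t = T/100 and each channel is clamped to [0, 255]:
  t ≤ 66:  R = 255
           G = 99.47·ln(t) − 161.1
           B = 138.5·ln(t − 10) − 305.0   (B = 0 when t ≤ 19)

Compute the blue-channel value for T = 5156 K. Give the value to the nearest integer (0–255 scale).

t = 5156/100 = 51.56; the t ≤ 66 branch applies.
B = 138.5·ln(51.56 − 10) − 305.0 = 138.5·ln 41.56 − 305.0 = 138.5·3.7271 − 305.0 = 211.209.
Rounded: 211.

211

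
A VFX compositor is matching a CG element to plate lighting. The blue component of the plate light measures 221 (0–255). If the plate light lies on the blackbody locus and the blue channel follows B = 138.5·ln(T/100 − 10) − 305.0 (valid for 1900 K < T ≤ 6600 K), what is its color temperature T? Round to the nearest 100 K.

ln(t − 10) = (221 + 305.0) / 138.5 = 3.7978.
t − 10 = e^3.7978 = 44.604, so t = 54.604.
T = 100·t = 5460 K → 5500 K to the nearest 100 K.

5500 K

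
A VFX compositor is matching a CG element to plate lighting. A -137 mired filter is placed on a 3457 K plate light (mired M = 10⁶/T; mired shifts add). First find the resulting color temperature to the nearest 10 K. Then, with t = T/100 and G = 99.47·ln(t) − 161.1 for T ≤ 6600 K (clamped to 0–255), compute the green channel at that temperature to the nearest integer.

M_in = 10⁶/3457 = 289.27; M_out = 289.27 + (-137) = 152.27.
T_out = 10⁶/152.27 = 6567.4 K → 6570 K; t = 65.7.
G = 99.47·ln 65.7 − 161.1 = 99.47·4.1851 − 161.1 = 255.192 → clamped to 255.
Rounded: 255.

255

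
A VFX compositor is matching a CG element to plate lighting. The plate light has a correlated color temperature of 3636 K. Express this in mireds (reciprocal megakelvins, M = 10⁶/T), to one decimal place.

275.0 mireds

M = 10⁶ / 3636 = 275.028 → 275.0 mireds.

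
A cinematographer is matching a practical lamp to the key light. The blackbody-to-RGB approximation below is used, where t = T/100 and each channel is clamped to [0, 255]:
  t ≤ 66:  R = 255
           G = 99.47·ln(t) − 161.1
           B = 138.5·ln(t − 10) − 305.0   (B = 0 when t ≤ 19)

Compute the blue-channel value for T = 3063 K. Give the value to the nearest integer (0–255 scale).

t = 3063/100 = 30.63; the t ≤ 66 branch applies.
B = 138.5·ln(30.63 − 10) − 305.0 = 138.5·ln 20.63 − 305.0 = 138.5·3.0267 − 305.0 = 114.204.
Rounded: 114.

114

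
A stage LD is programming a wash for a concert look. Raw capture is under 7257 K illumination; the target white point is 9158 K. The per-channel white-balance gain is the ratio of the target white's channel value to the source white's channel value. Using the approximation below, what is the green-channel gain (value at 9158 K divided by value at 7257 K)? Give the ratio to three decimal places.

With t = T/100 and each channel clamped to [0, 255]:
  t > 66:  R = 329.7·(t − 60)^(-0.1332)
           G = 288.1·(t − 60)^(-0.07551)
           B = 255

0.933

At 7257 K (t = 72.57):
  G = 288.1·(72.57 − 60)^(-0.07551) = 288.1·12.57^(-0.07551) = 288.1·0.82602 = 237.976.
At 9158 K (t = 91.58):
  G = 288.1·(91.58 − 60)^(-0.07551) = 288.1·31.58^(-0.07551) = 288.1·0.77051 = 221.984.
Gain = 221.984 / 237.976 = 0.9328 → 0.933.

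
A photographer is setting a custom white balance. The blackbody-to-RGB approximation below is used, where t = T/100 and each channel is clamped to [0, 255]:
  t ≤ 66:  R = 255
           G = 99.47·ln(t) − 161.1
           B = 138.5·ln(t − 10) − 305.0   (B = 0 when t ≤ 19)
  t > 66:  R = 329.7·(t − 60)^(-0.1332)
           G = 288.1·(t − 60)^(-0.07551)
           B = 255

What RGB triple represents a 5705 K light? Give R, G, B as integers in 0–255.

t = 5705/100 = 57.05; the t ≤ 66 branch applies.
R = 255 by definition for t ≤ 66.
G = 99.47·ln 57.05 − 161.1 = 99.47·4.0439 − 161.1 = 241.150.
B = 138.5·ln(57.05 − 10) − 305.0 = 138.5·ln 47.05 − 305.0 = 138.5·3.8512 − 305.0 = 228.393.
Rounded: (255, 241, 228).

R=255, G=241, B=228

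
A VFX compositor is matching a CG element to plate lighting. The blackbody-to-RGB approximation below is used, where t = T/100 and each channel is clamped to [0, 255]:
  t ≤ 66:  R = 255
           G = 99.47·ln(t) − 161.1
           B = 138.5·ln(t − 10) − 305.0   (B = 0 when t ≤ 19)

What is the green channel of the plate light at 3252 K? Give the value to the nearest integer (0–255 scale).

t = 3252/100 = 32.52; the t ≤ 66 branch applies.
G = 99.47·ln 32.52 − 161.1 = 99.47·3.4819 − 161.1 = 185.240.
Rounded: 185.

185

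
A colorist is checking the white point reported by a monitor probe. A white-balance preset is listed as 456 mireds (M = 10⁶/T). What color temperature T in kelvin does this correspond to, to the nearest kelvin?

2193 K

T = 10⁶ / 456 = 2192.98 K → 2193 K.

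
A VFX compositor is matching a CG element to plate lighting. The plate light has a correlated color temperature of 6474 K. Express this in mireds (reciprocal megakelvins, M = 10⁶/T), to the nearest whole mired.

154 mireds

M = 10⁶ / 6474 = 154.464 → 154 mireds.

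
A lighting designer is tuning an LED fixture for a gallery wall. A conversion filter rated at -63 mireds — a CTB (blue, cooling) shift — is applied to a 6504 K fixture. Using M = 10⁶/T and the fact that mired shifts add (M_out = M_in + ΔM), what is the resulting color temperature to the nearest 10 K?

11020 K

M_in = 10⁶/6504 = 153.75 mireds.
M_out = 153.75 + (-63) = 90.75 mireds.
T_out = 10⁶/90.75 = 11019.1 K → 11020 K.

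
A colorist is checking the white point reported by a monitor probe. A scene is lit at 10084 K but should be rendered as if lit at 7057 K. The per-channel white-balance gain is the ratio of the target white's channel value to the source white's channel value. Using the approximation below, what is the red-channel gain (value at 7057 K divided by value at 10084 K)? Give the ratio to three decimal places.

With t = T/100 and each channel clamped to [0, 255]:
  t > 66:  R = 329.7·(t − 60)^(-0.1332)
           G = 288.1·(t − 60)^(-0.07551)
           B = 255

At 10084 K (t = 100.84):
  R = 329.7·(100.84 − 60)^(-0.1332) = 329.7·40.84^(-0.1332) = 329.7·0.61010 = 201.151.
At 7057 K (t = 70.57):
  R = 329.7·(70.57 − 60)^(-0.1332) = 329.7·10.57^(-0.1332) = 329.7·0.73045 = 240.831.
Gain = 240.831 / 201.151 = 1.1973 → 1.197.

1.197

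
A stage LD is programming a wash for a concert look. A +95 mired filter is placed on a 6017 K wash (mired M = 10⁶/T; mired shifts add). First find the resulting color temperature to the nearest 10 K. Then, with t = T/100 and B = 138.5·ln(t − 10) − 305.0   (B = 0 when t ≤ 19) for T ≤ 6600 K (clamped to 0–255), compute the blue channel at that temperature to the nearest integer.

158

M_in = 10⁶/6017 = 166.20; M_out = 166.20 + (+95) = 261.20.
T_out = 10⁶/261.20 = 3828.5 K → 3830 K; t = 38.3.
B = 138.5·ln(38.3 − 10) − 305.0 = 138.5·ln 28.3 − 305.0 = 138.5·3.3429 − 305.0 = 157.986.
Rounded: 158.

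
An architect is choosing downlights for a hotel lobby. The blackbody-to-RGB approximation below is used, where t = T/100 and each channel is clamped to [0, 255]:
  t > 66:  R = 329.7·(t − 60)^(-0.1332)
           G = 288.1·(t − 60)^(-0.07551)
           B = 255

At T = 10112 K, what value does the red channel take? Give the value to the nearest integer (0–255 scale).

201

t = 10112/100 = 101.12; the t > 66 branch applies.
R = 329.7·(101.12 − 60)^(-0.1332) = 329.7·41.12^(-0.1332) = 329.7·0.60955 = 200.968.
Rounded: 201.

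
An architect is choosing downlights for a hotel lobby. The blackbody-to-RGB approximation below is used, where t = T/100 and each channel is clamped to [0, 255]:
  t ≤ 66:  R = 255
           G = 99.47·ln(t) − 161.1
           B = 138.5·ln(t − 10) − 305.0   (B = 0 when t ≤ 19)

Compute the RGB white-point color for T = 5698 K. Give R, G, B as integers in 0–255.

R=255, G=241, B=228

t = 5698/100 = 56.98; the t ≤ 66 branch applies.
R = 255 by definition for t ≤ 66.
G = 99.47·ln 56.98 − 161.1 = 99.47·4.0427 − 161.1 = 241.027.
B = 138.5·ln(56.98 − 10) − 305.0 = 138.5·ln 46.98 − 305.0 = 138.5·3.8497 − 305.0 = 228.186.
Rounded: (255, 241, 228).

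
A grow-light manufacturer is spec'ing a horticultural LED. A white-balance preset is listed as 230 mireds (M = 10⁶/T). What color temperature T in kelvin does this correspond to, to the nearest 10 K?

4350 K

T = 10⁶ / 230 = 4347.83 K → 4350 K.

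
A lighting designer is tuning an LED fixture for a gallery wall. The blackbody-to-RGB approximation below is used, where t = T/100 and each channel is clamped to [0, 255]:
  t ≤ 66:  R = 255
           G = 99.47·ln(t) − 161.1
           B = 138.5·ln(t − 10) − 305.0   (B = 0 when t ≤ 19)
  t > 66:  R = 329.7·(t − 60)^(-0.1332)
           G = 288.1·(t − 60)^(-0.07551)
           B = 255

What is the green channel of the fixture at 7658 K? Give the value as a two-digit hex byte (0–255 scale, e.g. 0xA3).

t = 7658/100 = 76.58; the t > 66 branch applies.
G = 288.1·(76.58 − 60)^(-0.07551) = 288.1·16.58^(-0.07551) = 288.1·0.80893 = 233.052.
Rounded: 233; in hex, 0xE9.

0xE9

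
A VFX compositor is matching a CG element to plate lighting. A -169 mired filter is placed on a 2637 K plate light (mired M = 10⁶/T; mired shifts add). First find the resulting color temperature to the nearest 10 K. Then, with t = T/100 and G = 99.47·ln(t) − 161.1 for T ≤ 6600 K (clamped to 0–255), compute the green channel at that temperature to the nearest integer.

223

M_in = 10⁶/2637 = 379.22; M_out = 379.22 + (-169) = 210.22.
T_out = 10⁶/210.22 = 4756.9 K → 4760 K; t = 47.6.
G = 99.47·ln 47.6 − 161.1 = 99.47·3.8628 − 161.1 = 223.136.
Rounded: 223.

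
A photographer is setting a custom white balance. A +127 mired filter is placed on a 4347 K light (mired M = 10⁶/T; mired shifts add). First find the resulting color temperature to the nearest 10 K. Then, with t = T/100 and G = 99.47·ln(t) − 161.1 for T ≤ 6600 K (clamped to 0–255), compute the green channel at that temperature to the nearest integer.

M_in = 10⁶/4347 = 230.04; M_out = 230.04 + (+127) = 357.04.
T_out = 10⁶/357.04 = 2800.8 K → 2800 K; t = 28.
G = 99.47·ln 28 − 161.1 = 99.47·3.3322 − 161.1 = 170.354.
Rounded: 170.

170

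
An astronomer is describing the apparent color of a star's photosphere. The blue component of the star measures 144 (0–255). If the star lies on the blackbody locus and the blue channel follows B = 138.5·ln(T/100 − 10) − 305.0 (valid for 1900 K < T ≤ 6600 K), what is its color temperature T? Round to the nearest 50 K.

ln(t − 10) = (144 + 305.0) / 138.5 = 3.2419.
t − 10 = e^3.2419 = 25.582, so t = 35.582.
T = 100·t = 3558 K → 3550 K to the nearest 50 K.

3550 K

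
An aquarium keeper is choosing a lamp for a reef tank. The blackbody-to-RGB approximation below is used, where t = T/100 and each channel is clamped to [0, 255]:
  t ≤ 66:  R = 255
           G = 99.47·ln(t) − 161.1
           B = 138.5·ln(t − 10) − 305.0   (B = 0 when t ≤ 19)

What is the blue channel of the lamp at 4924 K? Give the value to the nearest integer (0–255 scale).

203

t = 4924/100 = 49.24; the t ≤ 66 branch applies.
B = 138.5·ln(49.24 − 10) − 305.0 = 138.5·ln 39.24 − 305.0 = 138.5·3.6697 − 305.0 = 203.253.
Rounded: 203.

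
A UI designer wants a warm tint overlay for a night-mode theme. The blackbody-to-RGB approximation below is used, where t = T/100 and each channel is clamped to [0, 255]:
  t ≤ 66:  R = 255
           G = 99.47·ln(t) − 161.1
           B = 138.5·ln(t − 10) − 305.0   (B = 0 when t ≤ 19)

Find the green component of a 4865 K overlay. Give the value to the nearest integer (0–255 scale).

225

t = 4865/100 = 48.65; the t ≤ 66 branch applies.
G = 99.47·ln 48.65 − 161.1 = 99.47·3.8847 − 161.1 = 225.306.
Rounded: 225.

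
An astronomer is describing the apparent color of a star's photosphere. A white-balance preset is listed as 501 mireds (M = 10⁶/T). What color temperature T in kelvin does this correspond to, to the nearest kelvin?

1996 K

T = 10⁶ / 501 = 1996.01 K → 1996 K.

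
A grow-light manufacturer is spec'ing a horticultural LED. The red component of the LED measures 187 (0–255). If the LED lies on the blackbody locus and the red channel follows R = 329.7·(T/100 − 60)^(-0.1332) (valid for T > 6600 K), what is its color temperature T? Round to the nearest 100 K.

(t − 60)^(-0.1332) = 187/329.7 = 0.56718.
t − 60 = 0.56718^(1/-0.1332) = 0.56718^(-7.508) = 70.620, so t = 130.620.
T = 100·t = 13062 K → 13100 K to the nearest 100 K.

13100 K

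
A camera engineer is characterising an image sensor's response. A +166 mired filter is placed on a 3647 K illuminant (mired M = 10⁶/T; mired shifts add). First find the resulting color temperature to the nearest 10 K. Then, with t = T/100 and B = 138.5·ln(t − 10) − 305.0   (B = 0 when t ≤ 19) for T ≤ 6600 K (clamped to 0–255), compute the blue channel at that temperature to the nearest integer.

M_in = 10⁶/3647 = 274.20; M_out = 274.20 + (+166) = 440.20.
T_out = 10⁶/440.20 = 2271.7 K → 2270 K; t = 22.7.
B = 138.5·ln(22.7 − 10) − 305.0 = 138.5·ln 12.7 − 305.0 = 138.5·2.5416 − 305.0 = 47.012.
Rounded: 47.

47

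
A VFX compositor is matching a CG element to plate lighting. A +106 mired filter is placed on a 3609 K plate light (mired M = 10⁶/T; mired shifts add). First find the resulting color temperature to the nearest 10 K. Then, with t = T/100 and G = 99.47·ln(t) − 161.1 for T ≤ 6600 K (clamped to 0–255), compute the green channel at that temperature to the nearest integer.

163

M_in = 10⁶/3609 = 277.09; M_out = 277.09 + (+106) = 383.09.
T_out = 10⁶/383.09 = 2610.4 K → 2610 K; t = 26.1.
G = 99.47·ln 26.1 − 161.1 = 99.47·3.2619 − 161.1 = 163.365.
Rounded: 163.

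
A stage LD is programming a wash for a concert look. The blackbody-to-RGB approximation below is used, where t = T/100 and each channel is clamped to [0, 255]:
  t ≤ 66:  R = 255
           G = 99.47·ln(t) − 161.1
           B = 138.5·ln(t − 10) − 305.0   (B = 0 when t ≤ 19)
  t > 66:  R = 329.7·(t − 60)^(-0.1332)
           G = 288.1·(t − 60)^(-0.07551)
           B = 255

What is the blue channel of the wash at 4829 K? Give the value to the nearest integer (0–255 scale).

200

t = 4829/100 = 48.29; the t ≤ 66 branch applies.
B = 138.5·ln(48.29 − 10) − 305.0 = 138.5·ln 38.29 − 305.0 = 138.5·3.6452 − 305.0 = 199.859.
Rounded: 200.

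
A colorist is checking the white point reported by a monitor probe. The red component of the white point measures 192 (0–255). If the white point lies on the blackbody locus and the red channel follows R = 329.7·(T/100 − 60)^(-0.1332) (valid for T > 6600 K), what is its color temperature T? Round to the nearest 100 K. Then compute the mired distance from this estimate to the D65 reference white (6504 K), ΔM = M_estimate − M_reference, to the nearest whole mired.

(t − 60)^(-0.1332) = 192/329.7 = 0.58235.
t − 60 = 0.58235^(1/-0.1332) = 0.58235^(-7.508) = 57.929, so t = 117.929.
T = 100·t = 11793 K → 11800 K to the nearest 100 K.
M_estimate = 10⁶/11800 = 84.75; M_reference = 10⁶/6504 = 153.75.
ΔM = 84.75 − 153.75 = -69.01 → -69 mireds.

-69 mireds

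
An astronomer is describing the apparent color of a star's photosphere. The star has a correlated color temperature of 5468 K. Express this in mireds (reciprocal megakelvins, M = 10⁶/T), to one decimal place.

182.9 mireds

M = 10⁶ / 5468 = 182.882 → 182.9 mireds.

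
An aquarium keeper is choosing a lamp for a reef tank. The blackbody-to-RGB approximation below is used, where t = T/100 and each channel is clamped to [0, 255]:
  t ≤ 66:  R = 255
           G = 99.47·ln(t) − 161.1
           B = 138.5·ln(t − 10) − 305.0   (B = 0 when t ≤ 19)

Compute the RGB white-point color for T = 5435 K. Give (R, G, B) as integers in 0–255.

t = 5435/100 = 54.35; the t ≤ 66 branch applies.
R = 255 by definition for t ≤ 66.
G = 99.47·ln 54.35 − 161.1 = 99.47·3.9954 − 161.1 = 236.327.
B = 138.5·ln(54.35 − 10) − 305.0 = 138.5·ln 44.35 − 305.0 = 138.5·3.7921 − 305.0 = 220.208.
Rounded: (255, 236, 220).

(255, 236, 220)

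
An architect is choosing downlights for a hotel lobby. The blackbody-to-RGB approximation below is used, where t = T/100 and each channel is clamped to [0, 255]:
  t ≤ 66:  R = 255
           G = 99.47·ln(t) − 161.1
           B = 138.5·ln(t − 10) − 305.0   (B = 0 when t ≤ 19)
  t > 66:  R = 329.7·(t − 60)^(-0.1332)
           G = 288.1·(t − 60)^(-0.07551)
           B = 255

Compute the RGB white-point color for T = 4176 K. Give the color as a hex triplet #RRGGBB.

t = 4176/100 = 41.76; the t ≤ 66 branch applies.
R = 255 by definition for t ≤ 66.
G = 99.47·ln 41.76 − 161.1 = 99.47·3.7319 − 161.1 = 210.116.
B = 138.5·ln(41.76 − 10) − 305.0 = 138.5·ln 31.76 − 305.0 = 138.5·3.4582 − 305.0 = 173.962.
Rounded: (255, 210, 174).
In hex: #FFD2AE.

#FFD2AE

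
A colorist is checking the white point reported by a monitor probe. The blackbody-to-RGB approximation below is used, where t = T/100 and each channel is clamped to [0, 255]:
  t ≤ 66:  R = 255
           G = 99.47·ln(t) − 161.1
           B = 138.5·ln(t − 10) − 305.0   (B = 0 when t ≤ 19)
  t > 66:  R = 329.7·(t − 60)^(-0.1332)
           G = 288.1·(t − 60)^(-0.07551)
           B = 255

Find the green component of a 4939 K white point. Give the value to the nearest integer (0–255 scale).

t = 4939/100 = 49.39; the t ≤ 66 branch applies.
G = 99.47·ln 49.39 − 161.1 = 99.47·3.8997 − 161.1 = 226.808.
Rounded: 227.

227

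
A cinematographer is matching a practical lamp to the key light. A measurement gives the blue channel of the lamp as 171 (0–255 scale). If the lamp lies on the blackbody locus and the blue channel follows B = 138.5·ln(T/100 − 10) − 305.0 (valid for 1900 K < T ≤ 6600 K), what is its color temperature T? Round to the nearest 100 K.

ln(t − 10) = (171 + 305.0) / 138.5 = 3.4368.
t − 10 = e^3.4368 = 31.088, so t = 41.088.
T = 100·t = 4109 K → 4100 K to the nearest 100 K.

4100 K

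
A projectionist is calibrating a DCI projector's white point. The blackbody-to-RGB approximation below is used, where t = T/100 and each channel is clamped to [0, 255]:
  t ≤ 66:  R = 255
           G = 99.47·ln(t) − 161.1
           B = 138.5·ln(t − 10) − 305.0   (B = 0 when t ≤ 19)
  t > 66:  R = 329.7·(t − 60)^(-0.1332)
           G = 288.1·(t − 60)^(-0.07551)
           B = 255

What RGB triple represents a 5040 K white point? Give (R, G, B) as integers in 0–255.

(255, 229, 207)

t = 5040/100 = 50.4; the t ≤ 66 branch applies.
R = 255 by definition for t ≤ 66.
G = 99.47·ln 50.4 − 161.1 = 99.47·3.9200 − 161.1 = 228.822.
B = 138.5·ln(50.4 − 10) − 305.0 = 138.5·ln 40.4 − 305.0 = 138.5·3.6988 − 305.0 = 207.288.
Rounded: (255, 229, 207).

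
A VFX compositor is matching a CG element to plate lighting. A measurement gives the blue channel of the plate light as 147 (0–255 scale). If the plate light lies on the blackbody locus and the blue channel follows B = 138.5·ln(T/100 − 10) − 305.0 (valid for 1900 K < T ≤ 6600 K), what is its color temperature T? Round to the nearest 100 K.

3600 K

ln(t − 10) = (147 + 305.0) / 138.5 = 3.2635.
t − 10 = e^3.2635 = 26.142, so t = 36.142.
T = 100·t = 3614 K → 3600 K to the nearest 100 K.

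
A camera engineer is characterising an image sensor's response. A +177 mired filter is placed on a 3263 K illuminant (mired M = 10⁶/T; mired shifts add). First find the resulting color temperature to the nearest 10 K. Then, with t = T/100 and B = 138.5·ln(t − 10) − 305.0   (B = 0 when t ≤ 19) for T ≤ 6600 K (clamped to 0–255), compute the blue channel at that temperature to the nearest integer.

23

M_in = 10⁶/3263 = 306.47; M_out = 306.47 + (+177) = 483.47.
T_out = 10⁶/483.47 = 2068.4 K → 2070 K; t = 20.7.
B = 138.5·ln(20.7 − 10) − 305.0 = 138.5·ln 10.7 − 305.0 = 138.5·2.3702 − 305.0 = 23.279.
Rounded: 23.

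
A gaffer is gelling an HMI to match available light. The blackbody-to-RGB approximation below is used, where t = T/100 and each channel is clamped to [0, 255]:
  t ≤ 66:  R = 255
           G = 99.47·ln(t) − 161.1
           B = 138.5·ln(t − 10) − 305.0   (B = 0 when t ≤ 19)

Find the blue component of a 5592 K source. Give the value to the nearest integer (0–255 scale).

t = 5592/100 = 55.92; the t ≤ 66 branch applies.
B = 138.5·ln(55.92 − 10) − 305.0 = 138.5·ln 45.92 − 305.0 = 138.5·3.8269 − 305.0 = 225.026.
Rounded: 225.

225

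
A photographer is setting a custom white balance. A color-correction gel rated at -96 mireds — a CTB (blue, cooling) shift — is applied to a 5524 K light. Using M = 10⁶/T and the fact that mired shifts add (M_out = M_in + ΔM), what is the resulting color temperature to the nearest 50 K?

M_in = 10⁶/5524 = 181.03 mireds.
M_out = 181.03 + (-96) = 85.03 mireds.
T_out = 10⁶/85.03 = 11760.8 K → 11750 K.

11750 K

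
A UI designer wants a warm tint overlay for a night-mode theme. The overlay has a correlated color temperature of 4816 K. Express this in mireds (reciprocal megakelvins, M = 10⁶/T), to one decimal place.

M = 10⁶ / 4816 = 207.641 → 207.6 mireds.

207.6 mireds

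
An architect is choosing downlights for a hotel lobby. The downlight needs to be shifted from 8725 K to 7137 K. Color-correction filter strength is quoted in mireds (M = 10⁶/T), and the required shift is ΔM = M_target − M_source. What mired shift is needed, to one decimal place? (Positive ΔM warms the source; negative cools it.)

M_source = 10⁶/8725 = 114.613; M_target = 10⁶/7137 = 140.115.
ΔM = 140.115 − 114.613 = 25.502 → +25.5 mireds, a warming shift.

+25.5 mireds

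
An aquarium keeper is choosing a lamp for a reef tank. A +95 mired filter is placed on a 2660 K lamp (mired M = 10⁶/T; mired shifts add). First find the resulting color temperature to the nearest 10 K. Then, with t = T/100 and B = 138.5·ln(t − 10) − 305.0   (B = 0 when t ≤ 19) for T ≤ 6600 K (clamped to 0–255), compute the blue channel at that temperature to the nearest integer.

30

M_in = 10⁶/2660 = 375.94; M_out = 375.94 + (+95) = 470.94.
T_out = 10⁶/470.94 = 2123.4 K → 2120 K; t = 21.2.
B = 138.5·ln(21.2 − 10) − 305.0 = 138.5·ln 11.2 − 305.0 = 138.5·2.4159 − 305.0 = 29.604.
Rounded: 30.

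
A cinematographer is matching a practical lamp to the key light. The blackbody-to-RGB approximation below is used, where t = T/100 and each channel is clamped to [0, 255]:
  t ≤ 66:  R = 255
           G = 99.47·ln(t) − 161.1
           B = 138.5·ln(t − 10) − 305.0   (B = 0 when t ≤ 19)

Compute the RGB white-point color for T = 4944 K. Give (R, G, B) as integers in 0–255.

t = 4944/100 = 49.44; the t ≤ 66 branch applies.
R = 255 by definition for t ≤ 66.
G = 99.47·ln 49.44 − 161.1 = 99.47·3.9008 − 161.1 = 226.909.
B = 138.5·ln(49.44 − 10) − 305.0 = 138.5·ln 39.44 − 305.0 = 138.5·3.6748 − 305.0 = 203.957.
Rounded: (255, 227, 204).

(255, 227, 204)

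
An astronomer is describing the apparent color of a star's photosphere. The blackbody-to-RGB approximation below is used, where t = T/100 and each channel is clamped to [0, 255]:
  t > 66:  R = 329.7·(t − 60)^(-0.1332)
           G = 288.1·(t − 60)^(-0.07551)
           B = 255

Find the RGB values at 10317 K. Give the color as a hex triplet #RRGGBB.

t = 10317/100 = 103.17; the t > 66 branch applies.
R = 329.7·(103.17 − 60)^(-0.1332) = 329.7·43.17^(-0.1332) = 329.7·0.60561 = 199.670.
G = 288.1·(103.17 − 60)^(-0.07551) = 288.1·43.17^(-0.07551) = 288.1·0.75254 = 216.806.
B = 255 by definition for t > 66.
Rounded: (200, 217, 255).
In hex: #C8D9FF.

#C8D9FF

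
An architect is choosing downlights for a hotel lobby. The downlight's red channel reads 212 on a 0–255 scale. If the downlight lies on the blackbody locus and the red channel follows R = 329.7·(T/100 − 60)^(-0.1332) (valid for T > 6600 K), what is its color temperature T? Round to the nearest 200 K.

(t − 60)^(-0.1332) = 212/329.7 = 0.64301.
t − 60 = 0.64301^(1/-0.1332) = 0.64301^(-7.508) = 27.530, so t = 87.530.
T = 100·t = 8753 K → 8800 K to the nearest 200 K.

8800 K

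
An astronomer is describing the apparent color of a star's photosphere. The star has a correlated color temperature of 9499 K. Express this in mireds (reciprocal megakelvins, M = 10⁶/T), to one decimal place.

M = 10⁶ / 9499 = 105.274 → 105.3 mireds.

105.3 mireds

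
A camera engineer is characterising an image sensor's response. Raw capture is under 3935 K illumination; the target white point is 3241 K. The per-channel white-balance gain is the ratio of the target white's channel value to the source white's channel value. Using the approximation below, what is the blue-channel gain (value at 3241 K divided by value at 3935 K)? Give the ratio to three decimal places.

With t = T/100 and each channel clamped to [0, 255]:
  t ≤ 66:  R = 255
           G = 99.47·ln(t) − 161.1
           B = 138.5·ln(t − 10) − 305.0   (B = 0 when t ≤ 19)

At 3935 K (t = 39.35):
  B = 138.5·ln(39.35 − 10) − 305.0 = 138.5·ln 29.35 − 305.0 = 138.5·3.3793 − 305.0 = 163.032.
At 3241 K (t = 32.41):
  B = 138.5·ln(32.41 − 10) − 305.0 = 138.5·ln 22.41 − 305.0 = 138.5·3.1095 − 305.0 = 125.667.
Gain = 125.667 / 163.032 = 0.7708 → 0.771.

0.771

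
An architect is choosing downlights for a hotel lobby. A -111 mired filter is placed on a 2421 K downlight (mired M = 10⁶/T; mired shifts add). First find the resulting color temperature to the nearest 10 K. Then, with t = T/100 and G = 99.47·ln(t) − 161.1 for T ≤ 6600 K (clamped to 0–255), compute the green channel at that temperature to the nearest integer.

M_in = 10⁶/2421 = 413.05; M_out = 413.05 + (-111) = 302.05.
T_out = 10⁶/302.05 = 3310.7 K → 3310 K; t = 33.1.
G = 99.47·ln 33.1 − 161.1 = 99.47·3.4995 − 161.1 = 186.999.
Rounded: 187.

187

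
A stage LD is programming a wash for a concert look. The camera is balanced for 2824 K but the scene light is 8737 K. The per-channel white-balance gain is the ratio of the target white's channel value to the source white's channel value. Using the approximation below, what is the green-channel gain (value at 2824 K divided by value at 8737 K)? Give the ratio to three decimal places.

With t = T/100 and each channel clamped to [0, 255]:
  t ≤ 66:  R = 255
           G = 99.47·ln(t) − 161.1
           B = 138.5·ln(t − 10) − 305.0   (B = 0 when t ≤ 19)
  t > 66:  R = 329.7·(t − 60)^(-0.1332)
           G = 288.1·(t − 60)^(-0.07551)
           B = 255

0.763

At 8737 K (t = 87.37):
  G = 288.1·(87.37 − 60)^(-0.07551) = 288.1·27.37^(-0.07551) = 288.1·0.77888 = 224.396.
At 2824 K (t = 28.24):
  G = 99.47·ln 28.24 − 161.1 = 99.47·3.3407 − 161.1 = 171.203.
Gain = 171.203 / 224.396 = 0.7630 → 0.763.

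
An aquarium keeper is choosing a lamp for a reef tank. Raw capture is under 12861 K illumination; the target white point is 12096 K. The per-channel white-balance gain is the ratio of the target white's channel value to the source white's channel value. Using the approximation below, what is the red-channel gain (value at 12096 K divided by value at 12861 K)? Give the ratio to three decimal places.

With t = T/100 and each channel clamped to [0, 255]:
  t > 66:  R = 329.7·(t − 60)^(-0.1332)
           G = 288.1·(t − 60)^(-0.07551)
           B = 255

At 12861 K (t = 128.61):
  R = 329.7·(128.61 − 60)^(-0.1332) = 329.7·68.61^(-0.1332) = 329.7·0.56937 = 187.721.
At 12096 K (t = 120.96):
  R = 329.7·(120.96 − 60)^(-0.1332) = 329.7·60.96^(-0.1332) = 329.7·0.57840 = 190.700.
Gain = 190.700 / 187.721 = 1.0159 → 1.016.

1.016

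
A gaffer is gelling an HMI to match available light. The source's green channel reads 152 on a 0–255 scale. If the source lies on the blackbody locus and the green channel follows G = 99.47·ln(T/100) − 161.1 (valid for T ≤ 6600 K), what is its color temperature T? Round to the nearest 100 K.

ln t = (152 + 161.1) / 99.47 = 3.1477.
t = e^3.1477 = 23.282.
T = 100·t = 2328 K → 2300 K to the nearest 100 K.

2300 K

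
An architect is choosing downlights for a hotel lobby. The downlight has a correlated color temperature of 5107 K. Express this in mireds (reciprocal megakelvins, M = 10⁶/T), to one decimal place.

M = 10⁶ / 5107 = 195.810 → 195.8 mireds.

195.8 mireds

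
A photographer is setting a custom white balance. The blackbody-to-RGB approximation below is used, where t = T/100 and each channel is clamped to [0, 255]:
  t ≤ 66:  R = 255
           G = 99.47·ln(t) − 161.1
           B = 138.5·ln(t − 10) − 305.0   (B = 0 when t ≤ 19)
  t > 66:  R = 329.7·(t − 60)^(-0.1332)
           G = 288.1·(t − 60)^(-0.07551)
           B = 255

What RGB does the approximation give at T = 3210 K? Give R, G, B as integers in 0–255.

R=255, G=184, B=124

t = 3210/100 = 32.1; the t ≤ 66 branch applies.
R = 255 by definition for t ≤ 66.
G = 99.47·ln 32.1 − 161.1 = 99.47·3.4689 − 161.1 = 183.947.
B = 138.5·ln(32.1 − 10) − 305.0 = 138.5·ln 22.1 − 305.0 = 138.5·3.0956 − 305.0 = 123.737.
Rounded: (255, 184, 124).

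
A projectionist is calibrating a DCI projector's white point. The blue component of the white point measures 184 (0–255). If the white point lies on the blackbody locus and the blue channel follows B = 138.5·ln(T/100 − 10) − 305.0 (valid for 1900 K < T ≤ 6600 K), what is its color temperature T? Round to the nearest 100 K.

ln(t − 10) = (184 + 305.0) / 138.5 = 3.5307.
t − 10 = e^3.5307 = 34.147, so t = 44.147.
T = 100·t = 4415 K → 4400 K to the nearest 100 K.

4400 K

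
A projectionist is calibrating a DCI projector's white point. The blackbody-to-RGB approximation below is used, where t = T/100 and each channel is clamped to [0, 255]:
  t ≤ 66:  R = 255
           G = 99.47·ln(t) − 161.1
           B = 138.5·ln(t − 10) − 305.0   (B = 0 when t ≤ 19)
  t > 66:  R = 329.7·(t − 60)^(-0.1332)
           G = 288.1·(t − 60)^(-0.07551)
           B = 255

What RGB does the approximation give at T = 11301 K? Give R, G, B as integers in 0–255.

t = 11301/100 = 113.01; the t > 66 branch applies.
R = 329.7·(113.01 − 60)^(-0.1332) = 329.7·53.01^(-0.1332) = 329.7·0.58927 = 194.283.
G = 288.1·(113.01 − 60)^(-0.07551) = 288.1·53.01^(-0.07551) = 288.1·0.74096 = 213.470.
B = 255 by definition for t > 66.
Rounded: (194, 213, 255).

R=194, G=213, B=255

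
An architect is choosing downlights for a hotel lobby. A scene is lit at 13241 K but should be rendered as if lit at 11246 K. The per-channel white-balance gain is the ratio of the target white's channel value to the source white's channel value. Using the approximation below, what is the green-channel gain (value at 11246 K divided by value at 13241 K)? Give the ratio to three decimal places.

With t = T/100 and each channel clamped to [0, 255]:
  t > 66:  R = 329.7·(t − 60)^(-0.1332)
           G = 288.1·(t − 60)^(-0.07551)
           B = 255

At 13241 K (t = 132.41):
  G = 288.1·(132.41 − 60)^(-0.07551) = 288.1·72.41^(-0.07551) = 288.1·0.72371 = 208.502.
At 11246 K (t = 112.46):
  G = 288.1·(112.46 − 60)^(-0.07551) = 288.1·52.46^(-0.07551) = 288.1·0.74154 = 213.638.
Gain = 213.638 / 208.502 = 1.0246 → 1.025.

1.025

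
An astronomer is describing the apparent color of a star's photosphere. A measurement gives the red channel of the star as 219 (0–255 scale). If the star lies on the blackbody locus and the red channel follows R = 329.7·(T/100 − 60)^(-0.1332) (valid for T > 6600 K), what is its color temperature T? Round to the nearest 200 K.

(t − 60)^(-0.1332) = 219/329.7 = 0.66424.
t − 60 = 0.66424^(1/-0.1332) = 0.66424^(-7.508) = 21.572, so t = 81.572.
T = 100·t = 8157 K → 8200 K to the nearest 200 K.

8200 K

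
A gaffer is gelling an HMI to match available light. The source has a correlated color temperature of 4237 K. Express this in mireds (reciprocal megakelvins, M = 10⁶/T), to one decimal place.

236.0 mireds

M = 10⁶ / 4237 = 236.016 → 236.0 mireds.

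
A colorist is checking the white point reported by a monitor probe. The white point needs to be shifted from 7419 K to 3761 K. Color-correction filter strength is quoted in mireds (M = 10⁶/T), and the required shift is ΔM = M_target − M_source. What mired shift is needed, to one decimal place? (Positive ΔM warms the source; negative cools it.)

+131.1 mireds

M_source = 10⁶/7419 = 134.789; M_target = 10⁶/3761 = 265.887.
ΔM = 265.887 − 134.789 = 131.098 → +131.1 mireds, a warming shift.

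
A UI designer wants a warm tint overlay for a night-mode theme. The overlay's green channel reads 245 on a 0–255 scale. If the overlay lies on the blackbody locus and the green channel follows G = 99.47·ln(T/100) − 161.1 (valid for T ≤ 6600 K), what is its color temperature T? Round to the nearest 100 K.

5900 K

ln t = (245 + 161.1) / 99.47 = 4.0826.
t = e^4.0826 = 59.302.
T = 100·t = 5930 K → 5900 K to the nearest 100 K.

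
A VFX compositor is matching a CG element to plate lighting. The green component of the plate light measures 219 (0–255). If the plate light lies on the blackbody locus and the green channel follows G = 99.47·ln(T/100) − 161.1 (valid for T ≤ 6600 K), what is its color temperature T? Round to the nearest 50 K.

4550 K

ln t = (219 + 161.1) / 99.47 = 3.8213.
t = e^3.8213 = 45.661.
T = 100·t = 4566 K → 4550 K to the nearest 50 K.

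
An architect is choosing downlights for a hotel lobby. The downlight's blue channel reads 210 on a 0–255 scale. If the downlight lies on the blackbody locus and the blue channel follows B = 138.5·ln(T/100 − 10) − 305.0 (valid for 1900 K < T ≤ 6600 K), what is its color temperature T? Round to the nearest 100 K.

ln(t − 10) = (210 + 305.0) / 138.5 = 3.7184.
t − 10 = e^3.7184 = 41.199, so t = 51.199.
T = 100·t = 5120 K → 5100 K to the nearest 100 K.

5100 K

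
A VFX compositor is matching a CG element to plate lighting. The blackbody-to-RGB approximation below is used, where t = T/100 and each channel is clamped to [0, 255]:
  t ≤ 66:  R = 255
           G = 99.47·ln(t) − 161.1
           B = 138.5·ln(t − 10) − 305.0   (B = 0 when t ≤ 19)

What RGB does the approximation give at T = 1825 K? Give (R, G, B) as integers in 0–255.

(255, 128, 0)

t = 1825/100 = 18.25; the t ≤ 66 branch applies.
R = 255 by definition for t ≤ 66.
G = 99.47·ln 18.25 − 161.1 = 99.47·2.9042 − 161.1 = 127.777.
t = 18.25 ≤ 19, so B = 0.
Rounded: (255, 128, 0).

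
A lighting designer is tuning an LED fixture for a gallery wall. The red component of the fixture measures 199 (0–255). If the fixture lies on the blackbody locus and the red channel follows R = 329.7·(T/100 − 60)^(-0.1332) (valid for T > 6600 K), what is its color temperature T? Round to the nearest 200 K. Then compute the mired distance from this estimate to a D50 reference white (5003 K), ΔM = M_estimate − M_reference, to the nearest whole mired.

(t − 60)^(-0.1332) = 199/329.7 = 0.60358.
t − 60 = 0.60358^(1/-0.1332) = 0.60358^(-7.508) = 44.273, so t = 104.273.
T = 100·t = 10427 K → 10400 K to the nearest 200 K.
M_estimate = 10⁶/10400 = 96.15; M_reference = 10⁶/5003 = 199.88.
ΔM = 96.15 − 199.88 = -103.73 → -104 mireds.

-104 mireds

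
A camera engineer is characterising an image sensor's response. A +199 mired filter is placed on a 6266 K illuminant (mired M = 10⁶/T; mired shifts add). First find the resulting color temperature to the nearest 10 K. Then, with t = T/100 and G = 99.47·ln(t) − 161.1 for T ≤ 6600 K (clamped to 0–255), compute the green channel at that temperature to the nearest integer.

170

M_in = 10⁶/6266 = 159.59; M_out = 159.59 + (+199) = 358.59.
T_out = 10⁶/358.59 = 2788.7 K → 2790 K; t = 27.9.
G = 99.47·ln 27.9 − 161.1 = 99.47·3.3286 − 161.1 = 169.998.
Rounded: 170.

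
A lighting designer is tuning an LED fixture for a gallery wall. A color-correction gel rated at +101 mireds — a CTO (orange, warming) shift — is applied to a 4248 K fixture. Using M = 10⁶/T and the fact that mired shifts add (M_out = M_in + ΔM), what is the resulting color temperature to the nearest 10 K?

M_in = 10⁶/4248 = 235.40 mireds.
M_out = 235.40 + (+101) = 336.40 mireds.
T_out = 10⁶/336.40 = 2972.6 K → 2970 K.

2970 K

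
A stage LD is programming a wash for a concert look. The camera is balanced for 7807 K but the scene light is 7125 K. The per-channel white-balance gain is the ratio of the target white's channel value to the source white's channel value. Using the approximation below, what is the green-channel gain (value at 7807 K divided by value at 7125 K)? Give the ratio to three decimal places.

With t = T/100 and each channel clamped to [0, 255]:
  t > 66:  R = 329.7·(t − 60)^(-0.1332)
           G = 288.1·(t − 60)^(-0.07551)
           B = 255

0.965

At 7125 K (t = 71.25):
  G = 288.1·(71.25 − 60)^(-0.07551) = 288.1·11.25^(-0.07551) = 288.1·0.83297 = 239.978.
At 7807 K (t = 78.07):
  G = 288.1·(78.07 − 60)^(-0.07551) = 288.1·18.07^(-0.07551) = 288.1·0.80369 = 231.542.
Gain = 231.542 / 239.978 = 0.9648 → 0.965.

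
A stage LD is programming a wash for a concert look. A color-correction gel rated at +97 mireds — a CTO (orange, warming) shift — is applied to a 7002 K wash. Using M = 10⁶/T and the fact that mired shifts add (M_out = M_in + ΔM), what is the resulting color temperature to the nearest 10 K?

4170 K

M_in = 10⁶/7002 = 142.82 mireds.
M_out = 142.82 + (+97) = 239.82 mireds.
T_out = 10⁶/239.82 = 4169.9 K → 4170 K.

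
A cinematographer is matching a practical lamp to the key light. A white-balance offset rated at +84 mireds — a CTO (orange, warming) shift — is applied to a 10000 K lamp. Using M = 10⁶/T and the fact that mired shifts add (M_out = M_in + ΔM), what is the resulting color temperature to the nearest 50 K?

M_in = 10⁶/10000 = 100.00 mireds.
M_out = 100.00 + (+84) = 184.00 mireds.
T_out = 10⁶/184.00 = 5434.8 K → 5450 K.

5450 K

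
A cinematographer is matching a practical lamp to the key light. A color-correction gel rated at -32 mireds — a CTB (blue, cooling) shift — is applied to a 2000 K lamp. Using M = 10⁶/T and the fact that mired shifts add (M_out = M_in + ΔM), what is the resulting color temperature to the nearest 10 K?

2140 K

M_in = 10⁶/2000 = 500.00 mireds.
M_out = 500.00 + (-32) = 468.00 mireds.
T_out = 10⁶/468.00 = 2136.8 K → 2140 K.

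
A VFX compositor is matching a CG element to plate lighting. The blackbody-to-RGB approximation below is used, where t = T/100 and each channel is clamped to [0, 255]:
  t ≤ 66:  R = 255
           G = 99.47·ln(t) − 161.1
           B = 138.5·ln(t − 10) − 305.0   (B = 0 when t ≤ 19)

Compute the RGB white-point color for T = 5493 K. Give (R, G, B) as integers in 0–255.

(255, 237, 222)

t = 5493/100 = 54.93; the t ≤ 66 branch applies.
R = 255 by definition for t ≤ 66.
G = 99.47·ln 54.93 − 161.1 = 99.47·4.0061 − 161.1 = 237.383.
B = 138.5·ln(54.93 − 10) − 305.0 = 138.5·ln 44.93 − 305.0 = 138.5·3.8051 − 305.0 = 222.007.
Rounded: (255, 237, 222).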